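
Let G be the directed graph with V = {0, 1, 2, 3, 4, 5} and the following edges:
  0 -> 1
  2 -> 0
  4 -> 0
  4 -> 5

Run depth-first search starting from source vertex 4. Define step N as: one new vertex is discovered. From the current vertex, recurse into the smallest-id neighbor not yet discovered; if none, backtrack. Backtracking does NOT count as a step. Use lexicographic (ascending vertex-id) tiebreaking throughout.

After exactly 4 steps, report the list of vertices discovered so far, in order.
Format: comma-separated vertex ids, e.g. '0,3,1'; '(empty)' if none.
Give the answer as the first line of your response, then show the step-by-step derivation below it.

4,0,1,5

step 1: discover 4; path=4; order=4
step 2: discover 0; path=4>0; order=4,0
step 3: discover 1; path=4>0>1; order=4,0,1
step 4: discover 5; path=4>5; order=4,0,1,5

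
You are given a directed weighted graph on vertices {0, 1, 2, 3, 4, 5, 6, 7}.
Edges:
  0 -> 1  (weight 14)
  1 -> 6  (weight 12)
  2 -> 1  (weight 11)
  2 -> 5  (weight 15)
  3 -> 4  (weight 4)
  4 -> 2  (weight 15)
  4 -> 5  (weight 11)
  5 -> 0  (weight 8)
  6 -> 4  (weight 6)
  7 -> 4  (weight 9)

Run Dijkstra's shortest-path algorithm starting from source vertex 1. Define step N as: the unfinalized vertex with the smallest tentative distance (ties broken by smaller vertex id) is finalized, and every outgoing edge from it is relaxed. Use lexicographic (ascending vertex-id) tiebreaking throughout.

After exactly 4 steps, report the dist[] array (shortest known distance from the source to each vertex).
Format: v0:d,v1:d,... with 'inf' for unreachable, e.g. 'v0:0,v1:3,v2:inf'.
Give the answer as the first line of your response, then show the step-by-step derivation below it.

v0:37,v1:0,v2:33,v3:inf,v4:18,v5:29,v6:12,v7:inf

step 1: dist = v0:inf,v1:0,v2:inf,v3:inf,v4:inf,v5:inf,v6:12,v7:inf
step 2: dist = v0:inf,v1:0,v2:inf,v3:inf,v4:18,v5:inf,v6:12,v7:inf
step 3: dist = v0:inf,v1:0,v2:33,v3:inf,v4:18,v5:29,v6:12,v7:inf
step 4: dist = v0:37,v1:0,v2:33,v3:inf,v4:18,v5:29,v6:12,v7:inf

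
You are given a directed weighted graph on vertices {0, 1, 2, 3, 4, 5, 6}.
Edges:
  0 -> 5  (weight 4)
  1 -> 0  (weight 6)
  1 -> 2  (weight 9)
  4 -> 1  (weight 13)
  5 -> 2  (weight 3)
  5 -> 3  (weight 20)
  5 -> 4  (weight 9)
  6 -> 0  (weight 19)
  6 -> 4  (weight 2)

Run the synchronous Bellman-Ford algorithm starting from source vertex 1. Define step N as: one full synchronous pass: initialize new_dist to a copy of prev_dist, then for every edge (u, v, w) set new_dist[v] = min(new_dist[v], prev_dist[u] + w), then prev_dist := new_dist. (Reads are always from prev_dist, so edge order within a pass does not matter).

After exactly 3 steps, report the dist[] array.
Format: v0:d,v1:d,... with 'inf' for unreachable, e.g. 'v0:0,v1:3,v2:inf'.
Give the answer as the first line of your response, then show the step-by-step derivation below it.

v0:6,v1:0,v2:9,v3:30,v4:19,v5:10,v6:inf

step 1: dist = v0:6,v1:0,v2:9,v3:inf,v4:inf,v5:inf,v6:inf
step 2: dist = v0:6,v1:0,v2:9,v3:inf,v4:inf,v5:10,v6:inf
step 3: dist = v0:6,v1:0,v2:9,v3:30,v4:19,v5:10,v6:inf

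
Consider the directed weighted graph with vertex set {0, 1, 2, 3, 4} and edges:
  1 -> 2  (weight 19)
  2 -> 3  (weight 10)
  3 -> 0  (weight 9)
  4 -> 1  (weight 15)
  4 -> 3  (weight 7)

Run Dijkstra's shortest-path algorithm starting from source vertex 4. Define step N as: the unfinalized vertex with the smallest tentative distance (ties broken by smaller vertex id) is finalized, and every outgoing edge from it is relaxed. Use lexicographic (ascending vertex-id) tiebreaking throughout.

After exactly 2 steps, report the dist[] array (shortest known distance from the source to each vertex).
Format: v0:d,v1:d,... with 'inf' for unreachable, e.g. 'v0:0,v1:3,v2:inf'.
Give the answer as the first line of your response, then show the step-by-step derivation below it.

v0:16,v1:15,v2:inf,v3:7,v4:0

step 1: dist = v0:inf,v1:15,v2:inf,v3:7,v4:0
step 2: dist = v0:16,v1:15,v2:inf,v3:7,v4:0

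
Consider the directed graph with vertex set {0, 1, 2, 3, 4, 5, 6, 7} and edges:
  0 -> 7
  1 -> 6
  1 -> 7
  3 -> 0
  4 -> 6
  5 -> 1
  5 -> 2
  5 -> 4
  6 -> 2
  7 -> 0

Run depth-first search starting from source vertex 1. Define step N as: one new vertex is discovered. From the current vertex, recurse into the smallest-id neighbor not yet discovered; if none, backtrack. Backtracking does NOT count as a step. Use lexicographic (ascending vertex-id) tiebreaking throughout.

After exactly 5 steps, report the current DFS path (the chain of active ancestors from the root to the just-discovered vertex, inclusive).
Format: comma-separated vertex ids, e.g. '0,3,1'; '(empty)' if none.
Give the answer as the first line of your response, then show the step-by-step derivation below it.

1,7,0

step 1: discover 1; path=1; order=1
step 2: discover 6; path=1>6; order=1,6
step 3: discover 2; path=1>6>2; order=1,6,2
step 4: discover 7; path=1>7; order=1,6,2,7
step 5: discover 0; path=1>7>0; order=1,6,2,7,0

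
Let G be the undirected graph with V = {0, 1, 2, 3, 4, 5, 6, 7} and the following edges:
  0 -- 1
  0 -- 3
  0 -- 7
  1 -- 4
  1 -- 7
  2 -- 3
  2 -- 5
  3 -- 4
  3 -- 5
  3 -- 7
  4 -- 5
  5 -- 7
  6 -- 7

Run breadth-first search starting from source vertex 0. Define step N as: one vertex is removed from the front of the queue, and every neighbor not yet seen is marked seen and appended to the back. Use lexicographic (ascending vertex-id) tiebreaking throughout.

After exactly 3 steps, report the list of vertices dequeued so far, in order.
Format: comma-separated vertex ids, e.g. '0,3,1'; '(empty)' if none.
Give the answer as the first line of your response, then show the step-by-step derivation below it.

0,1,3

step 1: dequeue 0; queue=[1,3,7]; order=0
step 2: dequeue 1; queue=[3,7,4]; order=0,1
step 3: dequeue 3; queue=[7,4,2,5]; order=0,1,3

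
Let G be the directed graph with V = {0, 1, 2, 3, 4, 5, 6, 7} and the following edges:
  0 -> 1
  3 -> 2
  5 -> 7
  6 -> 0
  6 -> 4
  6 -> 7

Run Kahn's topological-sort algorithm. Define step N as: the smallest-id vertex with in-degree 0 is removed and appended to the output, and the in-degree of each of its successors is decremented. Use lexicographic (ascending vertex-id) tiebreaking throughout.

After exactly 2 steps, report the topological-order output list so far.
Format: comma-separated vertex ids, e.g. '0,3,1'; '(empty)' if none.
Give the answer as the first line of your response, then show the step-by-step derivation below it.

3,2

step 1: output 3; order=[3]; indeg=(1,1,0,0,1,0,0,2)
step 2: output 2; order=[3,2]; indeg=(1,1,0,0,1,0,0,2)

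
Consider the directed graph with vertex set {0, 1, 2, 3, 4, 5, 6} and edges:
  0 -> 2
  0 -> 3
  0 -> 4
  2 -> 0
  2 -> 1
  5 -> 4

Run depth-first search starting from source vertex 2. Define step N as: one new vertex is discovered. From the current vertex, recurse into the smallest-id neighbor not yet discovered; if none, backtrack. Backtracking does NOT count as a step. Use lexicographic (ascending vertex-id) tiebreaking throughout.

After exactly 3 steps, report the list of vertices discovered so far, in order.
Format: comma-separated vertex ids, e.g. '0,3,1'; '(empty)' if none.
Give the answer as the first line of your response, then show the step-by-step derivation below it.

2,0,3

step 1: discover 2; path=2; order=2
step 2: discover 0; path=2>0; order=2,0
step 3: discover 3; path=2>0>3; order=2,0,3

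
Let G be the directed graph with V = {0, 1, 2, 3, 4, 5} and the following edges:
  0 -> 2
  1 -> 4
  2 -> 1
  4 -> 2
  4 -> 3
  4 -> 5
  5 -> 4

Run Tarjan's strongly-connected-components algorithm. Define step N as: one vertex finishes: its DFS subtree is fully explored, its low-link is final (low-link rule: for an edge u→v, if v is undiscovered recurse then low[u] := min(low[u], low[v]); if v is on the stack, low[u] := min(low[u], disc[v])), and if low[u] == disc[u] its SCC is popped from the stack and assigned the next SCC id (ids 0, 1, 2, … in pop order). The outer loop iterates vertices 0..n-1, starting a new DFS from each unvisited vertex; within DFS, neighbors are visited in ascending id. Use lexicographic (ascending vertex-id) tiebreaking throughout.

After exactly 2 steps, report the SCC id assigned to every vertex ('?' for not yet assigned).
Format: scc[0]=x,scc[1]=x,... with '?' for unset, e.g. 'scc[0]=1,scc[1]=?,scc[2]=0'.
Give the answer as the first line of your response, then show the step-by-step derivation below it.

scc[0]=?,scc[1]=?,scc[2]=?,scc[3]=0,scc[4]=?,scc[5]=?

step 1: low=(low[0]=0,low[1]=2,low[2]=1,low[3]=4,low[4]=1,low[5]=?); scc=(scc[0]=?,scc[1]=?,scc[2]=?,scc[3]=0,scc[4]=?,scc[5]=?)
step 2: low=(low[0]=0,low[1]=2,low[2]=1,low[3]=4,low[4]=1,low[5]=3); scc=(scc[0]=?,scc[1]=?,scc[2]=?,scc[3]=0,scc[4]=?,scc[5]=?)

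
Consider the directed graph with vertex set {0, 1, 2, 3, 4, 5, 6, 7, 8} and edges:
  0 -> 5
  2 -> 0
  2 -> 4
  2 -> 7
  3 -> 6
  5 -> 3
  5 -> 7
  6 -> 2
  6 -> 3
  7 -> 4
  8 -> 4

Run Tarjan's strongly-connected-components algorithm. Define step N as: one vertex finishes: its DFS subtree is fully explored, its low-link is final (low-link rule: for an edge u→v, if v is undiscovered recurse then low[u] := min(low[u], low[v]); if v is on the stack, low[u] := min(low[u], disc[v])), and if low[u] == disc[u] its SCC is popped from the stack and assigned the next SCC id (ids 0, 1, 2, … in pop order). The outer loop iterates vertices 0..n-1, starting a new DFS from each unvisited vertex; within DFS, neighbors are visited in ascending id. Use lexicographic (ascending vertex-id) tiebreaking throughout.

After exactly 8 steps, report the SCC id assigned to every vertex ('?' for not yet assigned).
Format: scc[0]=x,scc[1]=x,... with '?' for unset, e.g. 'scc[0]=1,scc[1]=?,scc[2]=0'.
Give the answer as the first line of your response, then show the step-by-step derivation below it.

scc[0]=2,scc[1]=3,scc[2]=2,scc[3]=2,scc[4]=0,scc[5]=2,scc[6]=2,scc[7]=1,scc[8]=?

step 1: low=(low[0]=0,low[1]=?,low[2]=0,low[3]=2,low[4]=5,low[5]=1,low[6]=3,low[7]=?,low[8]=?); scc=(scc[0]=?,scc[1]=?,scc[2]=?,scc[3]=?,scc[4]=0,scc[5]=?,scc[6]=?,scc[7]=?,scc[8]=?)
step 2: low=(low[0]=0,low[1]=?,low[2]=0,low[3]=2,low[4]=5,low[5]=1,low[6]=3,low[7]=6,low[8]=?); scc=(scc[0]=?,scc[1]=?,scc[2]=?,scc[3]=?,scc[4]=0,scc[5]=?,scc[6]=?,scc[7]=1,scc[8]=?)
step 3: low=(low[0]=0,low[1]=?,low[2]=0,low[3]=2,low[4]=5,low[5]=1,low[6]=3,low[7]=6,low[8]=?); scc=(scc[0]=?,scc[1]=?,scc[2]=?,scc[3]=?,scc[4]=0,scc[5]=?,scc[6]=?,scc[7]=1,scc[8]=?)
step 4: low=(low[0]=0,low[1]=?,low[2]=0,low[3]=2,low[4]=5,low[5]=1,low[6]=0,low[7]=6,low[8]=?); scc=(scc[0]=?,scc[1]=?,scc[2]=?,scc[3]=?,scc[4]=0,scc[5]=?,scc[6]=?,scc[7]=1,scc[8]=?)
step 5: low=(low[0]=0,low[1]=?,low[2]=0,low[3]=0,low[4]=5,low[5]=1,low[6]=0,low[7]=6,low[8]=?); scc=(scc[0]=?,scc[1]=?,scc[2]=?,scc[3]=?,scc[4]=0,scc[5]=?,scc[6]=?,scc[7]=1,scc[8]=?)
step 6: low=(low[0]=0,low[1]=?,low[2]=0,low[3]=0,low[4]=5,low[5]=0,low[6]=0,low[7]=6,low[8]=?); scc=(scc[0]=?,scc[1]=?,scc[2]=?,scc[3]=?,scc[4]=0,scc[5]=?,scc[6]=?,scc[7]=1,scc[8]=?)
step 7: low=(low[0]=0,low[1]=?,low[2]=0,low[3]=0,low[4]=5,low[5]=0,low[6]=0,low[7]=6,low[8]=?); scc=(scc[0]=2,scc[1]=?,scc[2]=2,scc[3]=2,scc[4]=0,scc[5]=2,scc[6]=2,scc[7]=1,scc[8]=?)
step 8: low=(low[0]=0,low[1]=7,low[2]=0,low[3]=0,low[4]=5,low[5]=0,low[6]=0,low[7]=6,low[8]=?); scc=(scc[0]=2,scc[1]=3,scc[2]=2,scc[3]=2,scc[4]=0,scc[5]=2,scc[6]=2,scc[7]=1,scc[8]=?)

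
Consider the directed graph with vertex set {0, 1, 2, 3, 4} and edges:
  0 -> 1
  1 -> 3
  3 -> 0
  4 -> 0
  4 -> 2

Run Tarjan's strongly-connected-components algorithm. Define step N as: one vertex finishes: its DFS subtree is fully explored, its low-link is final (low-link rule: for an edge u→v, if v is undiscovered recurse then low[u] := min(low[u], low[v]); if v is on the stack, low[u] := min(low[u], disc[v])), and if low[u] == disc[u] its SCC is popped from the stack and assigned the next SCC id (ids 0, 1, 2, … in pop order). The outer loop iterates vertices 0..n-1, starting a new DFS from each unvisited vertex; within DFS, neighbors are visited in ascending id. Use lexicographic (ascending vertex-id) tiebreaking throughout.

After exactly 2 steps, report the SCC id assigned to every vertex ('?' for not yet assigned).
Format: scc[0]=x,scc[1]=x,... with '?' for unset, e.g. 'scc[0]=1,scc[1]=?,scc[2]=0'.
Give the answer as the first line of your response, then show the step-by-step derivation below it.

scc[0]=?,scc[1]=?,scc[2]=?,scc[3]=?,scc[4]=?

step 1: low=(low[0]=0,low[1]=1,low[2]=?,low[3]=0,low[4]=?); scc=(scc[0]=?,scc[1]=?,scc[2]=?,scc[3]=?,scc[4]=?)
step 2: low=(low[0]=0,low[1]=0,low[2]=?,low[3]=0,low[4]=?); scc=(scc[0]=?,scc[1]=?,scc[2]=?,scc[3]=?,scc[4]=?)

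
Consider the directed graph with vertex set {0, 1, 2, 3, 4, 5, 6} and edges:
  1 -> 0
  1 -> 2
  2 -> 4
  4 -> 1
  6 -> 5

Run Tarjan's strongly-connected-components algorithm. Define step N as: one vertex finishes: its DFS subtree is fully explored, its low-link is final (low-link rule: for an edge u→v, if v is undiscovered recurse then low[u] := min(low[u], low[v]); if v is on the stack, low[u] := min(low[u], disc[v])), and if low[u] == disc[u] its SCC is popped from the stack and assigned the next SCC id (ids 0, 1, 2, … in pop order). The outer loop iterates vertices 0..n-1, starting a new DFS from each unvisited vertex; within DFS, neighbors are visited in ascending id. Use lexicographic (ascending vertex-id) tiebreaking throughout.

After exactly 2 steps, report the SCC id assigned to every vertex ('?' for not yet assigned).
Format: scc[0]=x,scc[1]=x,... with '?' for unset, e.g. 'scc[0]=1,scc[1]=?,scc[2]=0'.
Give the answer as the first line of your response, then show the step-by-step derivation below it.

scc[0]=0,scc[1]=?,scc[2]=?,scc[3]=?,scc[4]=?,scc[5]=?,scc[6]=?

step 1: low=(low[0]=0,low[1]=?,low[2]=?,low[3]=?,low[4]=?,low[5]=?,low[6]=?); scc=(scc[0]=0,scc[1]=?,scc[2]=?,scc[3]=?,scc[4]=?,scc[5]=?,scc[6]=?)
step 2: low=(low[0]=0,low[1]=1,low[2]=2,low[3]=?,low[4]=1,low[5]=?,low[6]=?); scc=(scc[0]=0,scc[1]=?,scc[2]=?,scc[3]=?,scc[4]=?,scc[5]=?,scc[6]=?)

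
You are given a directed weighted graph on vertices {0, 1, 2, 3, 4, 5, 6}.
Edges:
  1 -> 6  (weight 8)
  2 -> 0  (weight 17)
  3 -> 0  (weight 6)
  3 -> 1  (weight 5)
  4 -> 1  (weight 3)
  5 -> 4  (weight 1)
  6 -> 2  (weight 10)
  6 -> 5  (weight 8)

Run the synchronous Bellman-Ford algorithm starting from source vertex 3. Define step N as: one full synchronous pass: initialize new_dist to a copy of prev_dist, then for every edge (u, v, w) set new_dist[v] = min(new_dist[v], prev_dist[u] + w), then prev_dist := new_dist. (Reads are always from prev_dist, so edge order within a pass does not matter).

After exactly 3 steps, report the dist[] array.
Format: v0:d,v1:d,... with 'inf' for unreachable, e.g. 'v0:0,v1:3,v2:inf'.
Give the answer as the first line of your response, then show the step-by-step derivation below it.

v0:6,v1:5,v2:23,v3:0,v4:inf,v5:21,v6:13

step 1: dist = v0:6,v1:5,v2:inf,v3:0,v4:inf,v5:inf,v6:inf
step 2: dist = v0:6,v1:5,v2:inf,v3:0,v4:inf,v5:inf,v6:13
step 3: dist = v0:6,v1:5,v2:23,v3:0,v4:inf,v5:21,v6:13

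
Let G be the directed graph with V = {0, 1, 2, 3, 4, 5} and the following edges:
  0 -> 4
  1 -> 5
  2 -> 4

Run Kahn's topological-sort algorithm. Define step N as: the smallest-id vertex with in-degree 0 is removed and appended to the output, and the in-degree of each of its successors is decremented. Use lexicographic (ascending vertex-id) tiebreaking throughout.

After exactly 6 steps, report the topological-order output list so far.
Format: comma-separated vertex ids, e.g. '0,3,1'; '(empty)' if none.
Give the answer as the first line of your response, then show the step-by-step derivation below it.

0,1,2,3,4,5

step 1: output 0; order=[0]; indeg=(0,0,0,0,1,1)
step 2: output 1; order=[0,1]; indeg=(0,0,0,0,1,0)
step 3: output 2; order=[0,1,2]; indeg=(0,0,0,0,0,0)
step 4: output 3; order=[0,1,2,3]; indeg=(0,0,0,0,0,0)
step 5: output 4; order=[0,1,2,3,4]; indeg=(0,0,0,0,0,0)
step 6: output 5; order=[0,1,2,3,4,5]; indeg=(0,0,0,0,0,0)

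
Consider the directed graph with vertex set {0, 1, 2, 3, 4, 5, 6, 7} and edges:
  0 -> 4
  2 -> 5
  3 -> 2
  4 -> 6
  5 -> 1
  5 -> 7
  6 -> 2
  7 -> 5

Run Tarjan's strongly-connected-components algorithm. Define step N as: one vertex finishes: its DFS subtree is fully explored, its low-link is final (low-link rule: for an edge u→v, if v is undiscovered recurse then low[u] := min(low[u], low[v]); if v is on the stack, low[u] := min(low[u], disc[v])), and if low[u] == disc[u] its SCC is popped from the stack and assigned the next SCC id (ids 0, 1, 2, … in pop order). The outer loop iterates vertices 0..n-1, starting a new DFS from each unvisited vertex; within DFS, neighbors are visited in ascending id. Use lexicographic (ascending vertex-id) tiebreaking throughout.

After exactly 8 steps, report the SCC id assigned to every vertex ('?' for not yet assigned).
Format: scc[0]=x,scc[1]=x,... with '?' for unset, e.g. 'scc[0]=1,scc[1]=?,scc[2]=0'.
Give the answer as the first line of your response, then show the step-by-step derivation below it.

scc[0]=5,scc[1]=0,scc[2]=2,scc[3]=6,scc[4]=4,scc[5]=1,scc[6]=3,scc[7]=1

step 1: low=(low[0]=0,low[1]=5,low[2]=3,low[3]=?,low[4]=1,low[5]=4,low[6]=2,low[7]=?); scc=(scc[0]=?,scc[1]=0,scc[2]=?,scc[3]=?,scc[4]=?,scc[5]=?,scc[6]=?,scc[7]=?)
step 2: low=(low[0]=0,low[1]=5,low[2]=3,low[3]=?,low[4]=1,low[5]=4,low[6]=2,low[7]=4); scc=(scc[0]=?,scc[1]=0,scc[2]=?,scc[3]=?,scc[4]=?,scc[5]=?,scc[6]=?,scc[7]=?)
step 3: low=(low[0]=0,low[1]=5,low[2]=3,low[3]=?,low[4]=1,low[5]=4,low[6]=2,low[7]=4); scc=(scc[0]=?,scc[1]=0,scc[2]=?,scc[3]=?,scc[4]=?,scc[5]=1,scc[6]=?,scc[7]=1)
step 4: low=(low[0]=0,low[1]=5,low[2]=3,low[3]=?,low[4]=1,low[5]=4,low[6]=2,low[7]=4); scc=(scc[0]=?,scc[1]=0,scc[2]=2,scc[3]=?,scc[4]=?,scc[5]=1,scc[6]=?,scc[7]=1)
step 5: low=(low[0]=0,low[1]=5,low[2]=3,low[3]=?,low[4]=1,low[5]=4,low[6]=2,low[7]=4); scc=(scc[0]=?,scc[1]=0,scc[2]=2,scc[3]=?,scc[4]=?,scc[5]=1,scc[6]=3,scc[7]=1)
step 6: low=(low[0]=0,low[1]=5,low[2]=3,low[3]=?,low[4]=1,low[5]=4,low[6]=2,low[7]=4); scc=(scc[0]=?,scc[1]=0,scc[2]=2,scc[3]=?,scc[4]=4,scc[5]=1,scc[6]=3,scc[7]=1)
step 7: low=(low[0]=0,low[1]=5,low[2]=3,low[3]=?,low[4]=1,low[5]=4,low[6]=2,low[7]=4); scc=(scc[0]=5,scc[1]=0,scc[2]=2,scc[3]=?,scc[4]=4,scc[5]=1,scc[6]=3,scc[7]=1)
step 8: low=(low[0]=0,low[1]=5,low[2]=3,low[3]=7,low[4]=1,low[5]=4,low[6]=2,low[7]=4); scc=(scc[0]=5,scc[1]=0,scc[2]=2,scc[3]=6,scc[4]=4,scc[5]=1,scc[6]=3,scc[7]=1)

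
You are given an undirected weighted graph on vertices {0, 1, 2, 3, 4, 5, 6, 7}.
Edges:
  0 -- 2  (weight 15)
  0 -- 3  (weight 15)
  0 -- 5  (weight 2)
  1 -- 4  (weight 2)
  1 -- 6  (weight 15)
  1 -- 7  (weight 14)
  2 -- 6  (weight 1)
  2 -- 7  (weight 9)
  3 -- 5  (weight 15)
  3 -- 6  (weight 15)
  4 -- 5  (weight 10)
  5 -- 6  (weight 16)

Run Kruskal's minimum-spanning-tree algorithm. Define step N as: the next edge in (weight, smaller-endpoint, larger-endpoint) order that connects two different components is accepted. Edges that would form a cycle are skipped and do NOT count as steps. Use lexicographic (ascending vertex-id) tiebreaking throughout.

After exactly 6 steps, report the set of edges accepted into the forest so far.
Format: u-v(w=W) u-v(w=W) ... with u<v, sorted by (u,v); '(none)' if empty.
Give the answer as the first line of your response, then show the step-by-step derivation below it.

0-5(w=2) 1-4(w=2) 1-7(w=14) 2-6(w=1) 2-7(w=9) 4-5(w=10)

step 1: add edge 2-6 (w=1); MST = {2-6(w=1)}
step 2: add edge 0-5 (w=2); MST = {0-5(w=2) 2-6(w=1)}
step 3: add edge 1-4 (w=2); MST = {0-5(w=2) 1-4(w=2) 2-6(w=1)}
step 4: add edge 2-7 (w=9); MST = {0-5(w=2) 1-4(w=2) 2-6(w=1) 2-7(w=9)}
step 5: add edge 4-5 (w=10); MST = {0-5(w=2) 1-4(w=2) 2-6(w=1) 2-7(w=9) 4-5(w=10)}
step 6: add edge 1-7 (w=14); MST = {0-5(w=2) 1-4(w=2) 1-7(w=14) 2-6(w=1) 2-7(w=9) 4-5(w=10)}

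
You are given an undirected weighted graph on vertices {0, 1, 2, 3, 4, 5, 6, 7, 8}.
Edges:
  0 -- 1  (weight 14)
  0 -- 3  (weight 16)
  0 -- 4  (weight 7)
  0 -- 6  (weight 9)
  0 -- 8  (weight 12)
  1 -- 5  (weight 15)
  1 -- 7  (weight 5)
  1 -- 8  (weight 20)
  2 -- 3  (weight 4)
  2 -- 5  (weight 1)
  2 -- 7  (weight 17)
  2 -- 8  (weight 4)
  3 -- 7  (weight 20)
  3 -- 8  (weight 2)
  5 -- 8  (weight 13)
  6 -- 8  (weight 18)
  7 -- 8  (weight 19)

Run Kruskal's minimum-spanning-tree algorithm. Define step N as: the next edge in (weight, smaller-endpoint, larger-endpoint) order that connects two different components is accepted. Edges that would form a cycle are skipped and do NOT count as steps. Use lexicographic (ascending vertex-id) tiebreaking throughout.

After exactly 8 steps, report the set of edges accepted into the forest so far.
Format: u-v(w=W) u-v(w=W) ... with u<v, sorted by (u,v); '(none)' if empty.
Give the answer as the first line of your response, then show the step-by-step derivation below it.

0-1(w=14) 0-4(w=7) 0-6(w=9) 0-8(w=12) 1-7(w=5) 2-3(w=4) 2-5(w=1) 3-8(w=2)

step 1: add edge 2-5 (w=1); MST = {2-5(w=1)}
step 2: add edge 3-8 (w=2); MST = {2-5(w=1) 3-8(w=2)}
step 3: add edge 2-3 (w=4); MST = {2-3(w=4) 2-5(w=1) 3-8(w=2)}
step 4: add edge 1-7 (w=5); MST = {1-7(w=5) 2-3(w=4) 2-5(w=1) 3-8(w=2)}
step 5: add edge 0-4 (w=7); MST = {0-4(w=7) 1-7(w=5) 2-3(w=4) 2-5(w=1) 3-8(w=2)}
step 6: add edge 0-6 (w=9); MST = {0-4(w=7) 0-6(w=9) 1-7(w=5) 2-3(w=4) 2-5(w=1) 3-8(w=2)}
step 7: add edge 0-8 (w=12); MST = {0-4(w=7) 0-6(w=9) 0-8(w=12) 1-7(w=5) 2-3(w=4) 2-5(w=1) 3-8(w=2)}
step 8: add edge 0-1 (w=14); MST = {0-1(w=14) 0-4(w=7) 0-6(w=9) 0-8(w=12) 1-7(w=5) 2-3(w=4) 2-5(w=1) 3-8(w=2)}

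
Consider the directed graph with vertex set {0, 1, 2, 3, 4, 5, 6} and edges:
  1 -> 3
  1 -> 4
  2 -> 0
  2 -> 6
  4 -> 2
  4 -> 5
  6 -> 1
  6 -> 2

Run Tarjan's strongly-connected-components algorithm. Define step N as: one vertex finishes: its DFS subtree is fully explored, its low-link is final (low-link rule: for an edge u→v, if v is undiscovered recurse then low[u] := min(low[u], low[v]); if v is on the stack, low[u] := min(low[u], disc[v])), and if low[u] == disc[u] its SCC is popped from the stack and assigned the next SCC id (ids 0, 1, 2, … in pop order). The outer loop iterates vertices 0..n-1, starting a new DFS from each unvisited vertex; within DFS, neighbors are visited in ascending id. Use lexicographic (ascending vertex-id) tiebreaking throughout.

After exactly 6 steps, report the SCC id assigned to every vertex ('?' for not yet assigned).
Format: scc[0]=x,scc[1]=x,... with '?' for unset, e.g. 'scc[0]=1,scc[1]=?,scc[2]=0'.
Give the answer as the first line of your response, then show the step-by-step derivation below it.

scc[0]=0,scc[1]=?,scc[2]=?,scc[3]=1,scc[4]=?,scc[5]=2,scc[6]=?

step 1: low=(low[0]=0,low[1]=?,low[2]=?,low[3]=?,low[4]=?,low[5]=?,low[6]=?); scc=(scc[0]=0,scc[1]=?,scc[2]=?,scc[3]=?,scc[4]=?,scc[5]=?,scc[6]=?)
step 2: low=(low[0]=0,low[1]=1,low[2]=?,low[3]=2,low[4]=?,low[5]=?,low[6]=?); scc=(scc[0]=0,scc[1]=?,scc[2]=?,scc[3]=1,scc[4]=?,scc[5]=?,scc[6]=?)
step 3: low=(low[0]=0,low[1]=1,low[2]=4,low[3]=2,low[4]=3,low[5]=?,low[6]=1); scc=(scc[0]=0,scc[1]=?,scc[2]=?,scc[3]=1,scc[4]=?,scc[5]=?,scc[6]=?)
step 4: low=(low[0]=0,low[1]=1,low[2]=1,low[3]=2,low[4]=3,low[5]=?,low[6]=1); scc=(scc[0]=0,scc[1]=?,scc[2]=?,scc[3]=1,scc[4]=?,scc[5]=?,scc[6]=?)
step 5: low=(low[0]=0,low[1]=1,low[2]=1,low[3]=2,low[4]=1,low[5]=6,low[6]=1); scc=(scc[0]=0,scc[1]=?,scc[2]=?,scc[3]=1,scc[4]=?,scc[5]=2,scc[6]=?)
step 6: low=(low[0]=0,low[1]=1,low[2]=1,low[3]=2,low[4]=1,low[5]=6,low[6]=1); scc=(scc[0]=0,scc[1]=?,scc[2]=?,scc[3]=1,scc[4]=?,scc[5]=2,scc[6]=?)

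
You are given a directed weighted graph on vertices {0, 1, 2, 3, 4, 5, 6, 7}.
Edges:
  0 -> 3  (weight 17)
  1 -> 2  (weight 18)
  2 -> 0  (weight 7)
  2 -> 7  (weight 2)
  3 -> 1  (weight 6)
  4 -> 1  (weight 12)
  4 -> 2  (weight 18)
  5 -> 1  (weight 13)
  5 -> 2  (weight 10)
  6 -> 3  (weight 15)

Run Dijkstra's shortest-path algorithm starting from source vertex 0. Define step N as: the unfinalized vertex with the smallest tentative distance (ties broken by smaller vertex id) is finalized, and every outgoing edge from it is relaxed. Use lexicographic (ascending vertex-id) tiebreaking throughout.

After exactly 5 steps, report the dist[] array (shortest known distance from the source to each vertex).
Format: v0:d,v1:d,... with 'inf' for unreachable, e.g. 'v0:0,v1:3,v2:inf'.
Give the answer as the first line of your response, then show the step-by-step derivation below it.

v0:0,v1:23,v2:41,v3:17,v4:inf,v5:inf,v6:inf,v7:43

step 1: dist = v0:0,v1:inf,v2:inf,v3:17,v4:inf,v5:inf,v6:inf,v7:inf
step 2: dist = v0:0,v1:23,v2:inf,v3:17,v4:inf,v5:inf,v6:inf,v7:inf
step 3: dist = v0:0,v1:23,v2:41,v3:17,v4:inf,v5:inf,v6:inf,v7:inf
step 4: dist = v0:0,v1:23,v2:41,v3:17,v4:inf,v5:inf,v6:inf,v7:43
step 5: dist = v0:0,v1:23,v2:41,v3:17,v4:inf,v5:inf,v6:inf,v7:43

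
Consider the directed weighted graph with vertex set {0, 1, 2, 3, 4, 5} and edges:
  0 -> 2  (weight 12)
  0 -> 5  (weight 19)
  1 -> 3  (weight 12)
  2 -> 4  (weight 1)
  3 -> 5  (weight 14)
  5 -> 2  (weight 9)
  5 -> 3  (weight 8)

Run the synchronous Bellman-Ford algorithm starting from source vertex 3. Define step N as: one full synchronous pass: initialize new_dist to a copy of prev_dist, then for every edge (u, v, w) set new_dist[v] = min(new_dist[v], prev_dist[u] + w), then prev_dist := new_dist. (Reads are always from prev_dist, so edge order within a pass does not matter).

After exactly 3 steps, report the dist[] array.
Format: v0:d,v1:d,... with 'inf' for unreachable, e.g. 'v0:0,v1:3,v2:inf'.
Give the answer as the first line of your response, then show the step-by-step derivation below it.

v0:inf,v1:inf,v2:23,v3:0,v4:24,v5:14

step 1: dist = v0:inf,v1:inf,v2:inf,v3:0,v4:inf,v5:14
step 2: dist = v0:inf,v1:inf,v2:23,v3:0,v4:inf,v5:14
step 3: dist = v0:inf,v1:inf,v2:23,v3:0,v4:24,v5:14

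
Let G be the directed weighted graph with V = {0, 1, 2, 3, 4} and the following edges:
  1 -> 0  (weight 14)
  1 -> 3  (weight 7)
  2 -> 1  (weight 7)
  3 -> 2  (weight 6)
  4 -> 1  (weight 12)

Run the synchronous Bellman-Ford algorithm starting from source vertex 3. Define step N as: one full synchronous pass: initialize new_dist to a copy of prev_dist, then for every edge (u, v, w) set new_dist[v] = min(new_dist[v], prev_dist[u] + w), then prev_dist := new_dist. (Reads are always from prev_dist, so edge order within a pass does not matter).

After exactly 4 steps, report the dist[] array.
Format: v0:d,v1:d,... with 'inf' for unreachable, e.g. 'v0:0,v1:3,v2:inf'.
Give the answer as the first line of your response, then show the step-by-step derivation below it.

v0:27,v1:13,v2:6,v3:0,v4:inf

step 1: dist = v0:inf,v1:inf,v2:6,v3:0,v4:inf
step 2: dist = v0:inf,v1:13,v2:6,v3:0,v4:inf
step 3: dist = v0:27,v1:13,v2:6,v3:0,v4:inf
step 4: dist = v0:27,v1:13,v2:6,v3:0,v4:inf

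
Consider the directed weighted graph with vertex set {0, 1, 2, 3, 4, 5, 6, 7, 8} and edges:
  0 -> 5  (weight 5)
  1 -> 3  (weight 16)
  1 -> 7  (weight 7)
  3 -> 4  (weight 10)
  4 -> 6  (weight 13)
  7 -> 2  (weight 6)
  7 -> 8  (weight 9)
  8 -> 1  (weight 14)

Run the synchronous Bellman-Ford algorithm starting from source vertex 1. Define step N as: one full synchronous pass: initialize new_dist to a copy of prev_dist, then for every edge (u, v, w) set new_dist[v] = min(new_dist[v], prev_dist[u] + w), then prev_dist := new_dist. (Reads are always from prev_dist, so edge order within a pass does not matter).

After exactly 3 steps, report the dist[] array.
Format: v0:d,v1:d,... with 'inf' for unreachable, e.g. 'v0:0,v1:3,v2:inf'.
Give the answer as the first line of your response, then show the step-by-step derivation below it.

v0:inf,v1:0,v2:13,v3:16,v4:26,v5:inf,v6:39,v7:7,v8:16

step 1: dist = v0:inf,v1:0,v2:inf,v3:16,v4:inf,v5:inf,v6:inf,v7:7,v8:inf
step 2: dist = v0:inf,v1:0,v2:13,v3:16,v4:26,v5:inf,v6:inf,v7:7,v8:16
step 3: dist = v0:inf,v1:0,v2:13,v3:16,v4:26,v5:inf,v6:39,v7:7,v8:16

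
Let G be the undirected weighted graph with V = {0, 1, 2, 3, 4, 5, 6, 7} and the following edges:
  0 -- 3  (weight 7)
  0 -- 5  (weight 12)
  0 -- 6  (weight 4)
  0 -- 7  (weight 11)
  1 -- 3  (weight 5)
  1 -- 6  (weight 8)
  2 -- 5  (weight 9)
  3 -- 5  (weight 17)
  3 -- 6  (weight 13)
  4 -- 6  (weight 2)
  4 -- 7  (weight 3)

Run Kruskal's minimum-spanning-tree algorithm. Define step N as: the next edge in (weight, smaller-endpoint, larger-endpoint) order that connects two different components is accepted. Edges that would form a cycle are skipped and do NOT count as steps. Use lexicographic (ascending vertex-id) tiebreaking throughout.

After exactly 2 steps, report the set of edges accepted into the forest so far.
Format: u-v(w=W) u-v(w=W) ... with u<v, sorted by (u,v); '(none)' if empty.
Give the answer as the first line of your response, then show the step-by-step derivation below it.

4-6(w=2) 4-7(w=3)

step 1: add edge 4-6 (w=2); MST = {4-6(w=2)}
step 2: add edge 4-7 (w=3); MST = {4-6(w=2) 4-7(w=3)}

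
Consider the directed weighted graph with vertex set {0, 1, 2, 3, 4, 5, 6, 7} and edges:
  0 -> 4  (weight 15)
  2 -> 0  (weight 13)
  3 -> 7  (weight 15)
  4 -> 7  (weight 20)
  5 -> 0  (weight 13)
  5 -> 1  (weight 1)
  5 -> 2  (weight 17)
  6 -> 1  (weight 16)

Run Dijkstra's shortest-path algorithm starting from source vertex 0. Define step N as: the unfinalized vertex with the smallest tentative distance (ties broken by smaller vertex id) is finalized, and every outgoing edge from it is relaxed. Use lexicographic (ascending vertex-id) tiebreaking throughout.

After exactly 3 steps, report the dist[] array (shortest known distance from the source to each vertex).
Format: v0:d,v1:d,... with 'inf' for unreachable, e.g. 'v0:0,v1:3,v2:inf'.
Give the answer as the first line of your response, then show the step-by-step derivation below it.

v0:0,v1:inf,v2:inf,v3:inf,v4:15,v5:inf,v6:inf,v7:35

step 1: dist = v0:0,v1:inf,v2:inf,v3:inf,v4:15,v5:inf,v6:inf,v7:inf
step 2: dist = v0:0,v1:inf,v2:inf,v3:inf,v4:15,v5:inf,v6:inf,v7:35
step 3: dist = v0:0,v1:inf,v2:inf,v3:inf,v4:15,v5:inf,v6:inf,v7:35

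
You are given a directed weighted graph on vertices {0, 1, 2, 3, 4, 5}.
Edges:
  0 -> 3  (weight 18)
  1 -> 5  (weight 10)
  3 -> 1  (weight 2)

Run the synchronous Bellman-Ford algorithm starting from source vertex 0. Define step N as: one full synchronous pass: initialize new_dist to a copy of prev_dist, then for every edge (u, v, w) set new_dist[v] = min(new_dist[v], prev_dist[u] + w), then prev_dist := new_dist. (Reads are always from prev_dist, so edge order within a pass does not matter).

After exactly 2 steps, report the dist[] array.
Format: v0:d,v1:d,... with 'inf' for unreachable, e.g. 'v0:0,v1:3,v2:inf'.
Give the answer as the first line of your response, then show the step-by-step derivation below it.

v0:0,v1:20,v2:inf,v3:18,v4:inf,v5:inf

step 1: dist = v0:0,v1:inf,v2:inf,v3:18,v4:inf,v5:inf
step 2: dist = v0:0,v1:20,v2:inf,v3:18,v4:inf,v5:inf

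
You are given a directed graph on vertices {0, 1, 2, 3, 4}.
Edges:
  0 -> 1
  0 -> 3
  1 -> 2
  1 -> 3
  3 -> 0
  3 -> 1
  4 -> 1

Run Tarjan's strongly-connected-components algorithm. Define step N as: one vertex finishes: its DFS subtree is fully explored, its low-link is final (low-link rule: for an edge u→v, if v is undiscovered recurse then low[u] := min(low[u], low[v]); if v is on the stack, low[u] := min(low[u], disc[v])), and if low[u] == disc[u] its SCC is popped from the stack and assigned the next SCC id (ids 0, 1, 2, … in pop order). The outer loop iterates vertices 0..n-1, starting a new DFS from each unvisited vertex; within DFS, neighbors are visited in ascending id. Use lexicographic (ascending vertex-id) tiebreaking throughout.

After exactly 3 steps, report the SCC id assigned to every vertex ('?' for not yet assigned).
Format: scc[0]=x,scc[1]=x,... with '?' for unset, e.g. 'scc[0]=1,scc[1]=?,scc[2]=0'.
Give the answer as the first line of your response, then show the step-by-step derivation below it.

scc[0]=?,scc[1]=?,scc[2]=0,scc[3]=?,scc[4]=?

step 1: low=(low[0]=0,low[1]=1,low[2]=2,low[3]=?,low[4]=?); scc=(scc[0]=?,scc[1]=?,scc[2]=0,scc[3]=?,scc[4]=?)
step 2: low=(low[0]=0,low[1]=1,low[2]=2,low[3]=0,low[4]=?); scc=(scc[0]=?,scc[1]=?,scc[2]=0,scc[3]=?,scc[4]=?)
step 3: low=(low[0]=0,low[1]=0,low[2]=2,low[3]=0,low[4]=?); scc=(scc[0]=?,scc[1]=?,scc[2]=0,scc[3]=?,scc[4]=?)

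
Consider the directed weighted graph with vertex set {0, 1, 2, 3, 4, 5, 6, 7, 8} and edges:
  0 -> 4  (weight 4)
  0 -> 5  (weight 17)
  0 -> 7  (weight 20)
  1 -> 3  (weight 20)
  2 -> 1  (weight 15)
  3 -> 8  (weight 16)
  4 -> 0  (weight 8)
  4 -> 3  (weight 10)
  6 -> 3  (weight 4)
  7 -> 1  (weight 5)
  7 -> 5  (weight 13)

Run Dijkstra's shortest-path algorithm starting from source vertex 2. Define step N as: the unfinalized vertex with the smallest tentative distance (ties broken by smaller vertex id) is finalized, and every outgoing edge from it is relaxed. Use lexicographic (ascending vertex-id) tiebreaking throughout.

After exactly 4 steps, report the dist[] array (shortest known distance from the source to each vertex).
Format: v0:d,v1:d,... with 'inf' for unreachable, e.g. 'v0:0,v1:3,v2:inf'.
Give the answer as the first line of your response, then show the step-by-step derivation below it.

v0:inf,v1:15,v2:0,v3:35,v4:inf,v5:inf,v6:inf,v7:inf,v8:51

step 1: dist = v0:inf,v1:15,v2:0,v3:inf,v4:inf,v5:inf,v6:inf,v7:inf,v8:inf
step 2: dist = v0:inf,v1:15,v2:0,v3:35,v4:inf,v5:inf,v6:inf,v7:inf,v8:inf
step 3: dist = v0:inf,v1:15,v2:0,v3:35,v4:inf,v5:inf,v6:inf,v7:inf,v8:51
step 4: dist = v0:inf,v1:15,v2:0,v3:35,v4:inf,v5:inf,v6:inf,v7:inf,v8:51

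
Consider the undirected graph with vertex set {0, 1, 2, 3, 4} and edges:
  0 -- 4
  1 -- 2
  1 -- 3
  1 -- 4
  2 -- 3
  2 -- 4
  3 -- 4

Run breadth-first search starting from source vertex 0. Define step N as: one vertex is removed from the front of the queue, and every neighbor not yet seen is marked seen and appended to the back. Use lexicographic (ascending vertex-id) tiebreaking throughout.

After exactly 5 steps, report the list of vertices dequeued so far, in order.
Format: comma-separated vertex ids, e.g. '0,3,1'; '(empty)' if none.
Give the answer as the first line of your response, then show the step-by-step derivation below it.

0,4,1,2,3

step 1: dequeue 0; queue=[4]; order=0
step 2: dequeue 4; queue=[1,2,3]; order=0,4
step 3: dequeue 1; queue=[2,3]; order=0,4,1
step 4: dequeue 2; queue=[3]; order=0,4,1,2
step 5: dequeue 3; queue=[(empty)]; order=0,4,1,2,3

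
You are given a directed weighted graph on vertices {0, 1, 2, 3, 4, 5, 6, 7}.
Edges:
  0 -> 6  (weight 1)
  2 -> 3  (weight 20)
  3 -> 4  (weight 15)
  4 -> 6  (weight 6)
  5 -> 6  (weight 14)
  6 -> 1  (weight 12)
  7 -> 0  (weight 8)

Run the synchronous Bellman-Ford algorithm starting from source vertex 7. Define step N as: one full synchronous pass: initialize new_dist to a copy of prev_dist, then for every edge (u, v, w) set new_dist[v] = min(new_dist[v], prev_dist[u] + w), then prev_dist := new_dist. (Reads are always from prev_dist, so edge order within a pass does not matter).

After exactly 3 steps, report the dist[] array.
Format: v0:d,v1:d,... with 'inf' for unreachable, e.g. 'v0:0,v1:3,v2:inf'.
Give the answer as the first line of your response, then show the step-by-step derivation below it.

v0:8,v1:21,v2:inf,v3:inf,v4:inf,v5:inf,v6:9,v7:0

step 1: dist = v0:8,v1:inf,v2:inf,v3:inf,v4:inf,v5:inf,v6:inf,v7:0
step 2: dist = v0:8,v1:inf,v2:inf,v3:inf,v4:inf,v5:inf,v6:9,v7:0
step 3: dist = v0:8,v1:21,v2:inf,v3:inf,v4:inf,v5:inf,v6:9,v7:0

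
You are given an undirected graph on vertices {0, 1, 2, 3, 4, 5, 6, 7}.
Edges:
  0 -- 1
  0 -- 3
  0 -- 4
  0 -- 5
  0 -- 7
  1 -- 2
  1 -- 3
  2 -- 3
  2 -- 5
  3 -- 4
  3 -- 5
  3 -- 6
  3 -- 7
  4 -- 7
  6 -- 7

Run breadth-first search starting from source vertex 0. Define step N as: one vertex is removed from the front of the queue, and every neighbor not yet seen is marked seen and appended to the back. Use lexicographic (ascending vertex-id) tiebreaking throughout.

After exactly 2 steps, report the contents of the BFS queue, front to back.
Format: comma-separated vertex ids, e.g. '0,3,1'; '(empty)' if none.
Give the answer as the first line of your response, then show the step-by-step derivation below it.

3,4,5,7,2

step 1: dequeue 0; queue=[1,3,4,5,7]; order=0
step 2: dequeue 1; queue=[3,4,5,7,2]; order=0,1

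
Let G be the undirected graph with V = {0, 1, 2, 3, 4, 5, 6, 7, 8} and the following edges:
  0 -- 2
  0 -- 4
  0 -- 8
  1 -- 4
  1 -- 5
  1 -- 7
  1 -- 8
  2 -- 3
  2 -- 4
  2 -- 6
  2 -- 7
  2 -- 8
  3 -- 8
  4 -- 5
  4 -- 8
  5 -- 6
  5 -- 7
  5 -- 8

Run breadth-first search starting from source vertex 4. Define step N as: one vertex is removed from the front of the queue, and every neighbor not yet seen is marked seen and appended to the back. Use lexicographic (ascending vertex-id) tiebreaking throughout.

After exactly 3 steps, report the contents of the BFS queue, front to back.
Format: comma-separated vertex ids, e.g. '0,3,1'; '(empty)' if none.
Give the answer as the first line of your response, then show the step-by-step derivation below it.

2,5,8,7

step 1: dequeue 4; queue=[0,1,2,5,8]; order=4
step 2: dequeue 0; queue=[1,2,5,8]; order=4,0
step 3: dequeue 1; queue=[2,5,8,7]; order=4,0,1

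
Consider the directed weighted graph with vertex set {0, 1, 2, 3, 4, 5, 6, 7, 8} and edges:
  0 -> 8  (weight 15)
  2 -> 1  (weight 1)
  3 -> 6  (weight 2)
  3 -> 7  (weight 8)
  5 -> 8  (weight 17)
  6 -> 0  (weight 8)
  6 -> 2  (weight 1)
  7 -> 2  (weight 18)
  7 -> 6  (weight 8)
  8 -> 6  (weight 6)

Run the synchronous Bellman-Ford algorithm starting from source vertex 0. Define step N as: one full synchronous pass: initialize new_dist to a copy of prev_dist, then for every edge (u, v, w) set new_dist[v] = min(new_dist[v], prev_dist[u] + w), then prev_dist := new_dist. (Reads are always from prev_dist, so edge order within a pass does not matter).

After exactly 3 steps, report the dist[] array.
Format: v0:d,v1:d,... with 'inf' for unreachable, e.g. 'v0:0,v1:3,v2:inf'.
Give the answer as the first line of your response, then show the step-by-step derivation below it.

v0:0,v1:inf,v2:22,v3:inf,v4:inf,v5:inf,v6:21,v7:inf,v8:15

step 1: dist = v0:0,v1:inf,v2:inf,v3:inf,v4:inf,v5:inf,v6:inf,v7:inf,v8:15
step 2: dist = v0:0,v1:inf,v2:inf,v3:inf,v4:inf,v5:inf,v6:21,v7:inf,v8:15
step 3: dist = v0:0,v1:inf,v2:22,v3:inf,v4:inf,v5:inf,v6:21,v7:inf,v8:15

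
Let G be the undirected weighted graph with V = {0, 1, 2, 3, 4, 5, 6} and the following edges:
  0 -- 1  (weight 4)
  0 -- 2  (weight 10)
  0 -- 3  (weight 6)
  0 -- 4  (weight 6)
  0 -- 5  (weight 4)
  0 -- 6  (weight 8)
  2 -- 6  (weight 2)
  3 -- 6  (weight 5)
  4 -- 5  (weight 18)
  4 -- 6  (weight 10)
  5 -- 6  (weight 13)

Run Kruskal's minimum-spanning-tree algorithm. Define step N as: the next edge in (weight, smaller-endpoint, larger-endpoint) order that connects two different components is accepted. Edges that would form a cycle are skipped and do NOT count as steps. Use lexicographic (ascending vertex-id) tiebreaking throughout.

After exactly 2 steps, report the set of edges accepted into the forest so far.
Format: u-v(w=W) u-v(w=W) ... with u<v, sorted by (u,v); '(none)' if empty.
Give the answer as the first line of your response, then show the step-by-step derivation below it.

0-1(w=4) 2-6(w=2)

step 1: add edge 2-6 (w=2); MST = {2-6(w=2)}
step 2: add edge 0-1 (w=4); MST = {0-1(w=4) 2-6(w=2)}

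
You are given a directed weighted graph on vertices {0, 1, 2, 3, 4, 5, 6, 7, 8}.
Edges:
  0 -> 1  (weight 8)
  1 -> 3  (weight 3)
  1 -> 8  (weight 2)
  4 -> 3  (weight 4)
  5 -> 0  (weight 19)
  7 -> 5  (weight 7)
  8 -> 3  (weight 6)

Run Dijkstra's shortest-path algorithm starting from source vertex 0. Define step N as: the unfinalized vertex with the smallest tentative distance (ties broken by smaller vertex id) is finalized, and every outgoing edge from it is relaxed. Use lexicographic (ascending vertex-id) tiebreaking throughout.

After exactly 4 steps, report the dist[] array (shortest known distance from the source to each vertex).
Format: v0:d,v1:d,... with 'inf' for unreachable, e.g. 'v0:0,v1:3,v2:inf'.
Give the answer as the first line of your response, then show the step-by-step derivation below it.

v0:0,v1:8,v2:inf,v3:11,v4:inf,v5:inf,v6:inf,v7:inf,v8:10

step 1: dist = v0:0,v1:8,v2:inf,v3:inf,v4:inf,v5:inf,v6:inf,v7:inf,v8:inf
step 2: dist = v0:0,v1:8,v2:inf,v3:11,v4:inf,v5:inf,v6:inf,v7:inf,v8:10
step 3: dist = v0:0,v1:8,v2:inf,v3:11,v4:inf,v5:inf,v6:inf,v7:inf,v8:10
step 4: dist = v0:0,v1:8,v2:inf,v3:11,v4:inf,v5:inf,v6:inf,v7:inf,v8:10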